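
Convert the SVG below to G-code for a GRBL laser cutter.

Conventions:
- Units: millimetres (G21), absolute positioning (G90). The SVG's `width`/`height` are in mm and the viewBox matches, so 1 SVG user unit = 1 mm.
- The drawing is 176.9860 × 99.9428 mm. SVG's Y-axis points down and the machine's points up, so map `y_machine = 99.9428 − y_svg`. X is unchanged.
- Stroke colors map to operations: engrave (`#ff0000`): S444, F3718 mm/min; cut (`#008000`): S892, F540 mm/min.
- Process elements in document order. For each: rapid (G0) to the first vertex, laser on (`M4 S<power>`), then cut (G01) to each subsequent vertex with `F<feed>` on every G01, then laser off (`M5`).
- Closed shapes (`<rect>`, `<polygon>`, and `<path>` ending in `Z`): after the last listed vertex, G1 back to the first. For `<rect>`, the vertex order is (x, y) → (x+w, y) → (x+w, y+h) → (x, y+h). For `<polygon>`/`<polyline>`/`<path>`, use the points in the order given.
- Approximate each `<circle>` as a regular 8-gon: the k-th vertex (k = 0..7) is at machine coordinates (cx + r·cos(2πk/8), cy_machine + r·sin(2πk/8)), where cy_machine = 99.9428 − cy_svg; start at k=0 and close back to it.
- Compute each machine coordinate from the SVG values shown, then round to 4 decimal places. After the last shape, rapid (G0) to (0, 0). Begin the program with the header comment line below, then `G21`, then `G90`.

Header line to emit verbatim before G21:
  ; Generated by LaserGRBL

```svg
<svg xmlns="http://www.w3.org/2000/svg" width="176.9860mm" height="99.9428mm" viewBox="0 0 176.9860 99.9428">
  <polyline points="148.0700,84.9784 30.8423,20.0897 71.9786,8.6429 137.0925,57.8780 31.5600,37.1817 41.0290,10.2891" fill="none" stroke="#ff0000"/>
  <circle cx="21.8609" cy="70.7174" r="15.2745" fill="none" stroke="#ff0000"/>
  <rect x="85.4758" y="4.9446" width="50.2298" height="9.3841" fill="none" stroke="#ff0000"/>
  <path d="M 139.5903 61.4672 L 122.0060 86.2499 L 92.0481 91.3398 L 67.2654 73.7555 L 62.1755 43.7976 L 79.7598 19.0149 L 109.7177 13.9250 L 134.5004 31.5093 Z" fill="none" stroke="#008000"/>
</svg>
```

1 u = 1 mm; y_m = 99.9428 − y.

[1] `<polyline>` open polyline, #ff0000→engrave S444 F3718: (148.0700,14.9644) → (30.8423,79.8531) → (71.9786,91.2999) → (137.0925,42.0648) → (31.5600,62.7611) → (41.0290,89.6537)

[2] `<circle>` circle, #ff0000→engrave S444 F3718: (37.1354,29.2254) → (32.6616,40.0261) → (21.8609,44.4999) → (11.0602,40.0261) → (6.5864,29.2254) → (11.0602,18.4247) → (21.8609,13.9509) → (32.6616,18.4247) → (37.1354,29.2254) (closed)

[3] `<rect>` rectangle, #ff0000→engrave S444 F3718: (85.4758,94.9982) → (135.7056,94.9982) → (135.7056,85.6141) → (85.4758,85.6141) → (85.4758,94.9982) (closed)

[4] `<path>` regular polygon, #008000→cut S892 F540: (139.5903,38.4756) → (122.0060,13.6929) → (92.0481,8.6030) → (67.2654,26.1873) → (62.1755,56.1452) → (79.7598,80.9279) → (109.7177,86.0178) → (134.5004,68.4335) → (139.5903,38.4756) (closed)

; Generated by LaserGRBL
G21
G90
G0 X148.0700 Y14.9644
M4 S444
G01 X30.8423 Y79.8531 F3718
G01 X71.9786 Y91.2999 F3718
G01 X137.0925 Y42.0648 F3718
G01 X31.5600 Y62.7611 F3718
G01 X41.0290 Y89.6537 F3718
M5
G0 X37.1354 Y29.2254
M4 S444
G01 X32.6616 Y40.0261 F3718
G01 X21.8609 Y44.4999 F3718
G01 X11.0602 Y40.0261 F3718
G01 X6.5864 Y29.2254 F3718
G01 X11.0602 Y18.4247 F3718
G01 X21.8609 Y13.9509 F3718
G01 X32.6616 Y18.4247 F3718
G01 X37.1354 Y29.2254 F3718
M5
G0 X85.4758 Y94.9982
M4 S444
G01 X135.7056 Y94.9982 F3718
G01 X135.7056 Y85.6141 F3718
G01 X85.4758 Y85.6141 F3718
G01 X85.4758 Y94.9982 F3718
M5
G0 X139.5903 Y38.4756
M4 S892
G01 X122.0060 Y13.6929 F540
G01 X92.0481 Y8.6030 F540
G01 X67.2654 Y26.1873 F540
G01 X62.1755 Y56.1452 F540
G01 X79.7598 Y80.9279 F540
G01 X109.7177 Y86.0178 F540
G01 X134.5004 Y68.4335 F540
G01 X139.5903 Y38.4756 F540
M5
G0 X0.0000 Y0.0000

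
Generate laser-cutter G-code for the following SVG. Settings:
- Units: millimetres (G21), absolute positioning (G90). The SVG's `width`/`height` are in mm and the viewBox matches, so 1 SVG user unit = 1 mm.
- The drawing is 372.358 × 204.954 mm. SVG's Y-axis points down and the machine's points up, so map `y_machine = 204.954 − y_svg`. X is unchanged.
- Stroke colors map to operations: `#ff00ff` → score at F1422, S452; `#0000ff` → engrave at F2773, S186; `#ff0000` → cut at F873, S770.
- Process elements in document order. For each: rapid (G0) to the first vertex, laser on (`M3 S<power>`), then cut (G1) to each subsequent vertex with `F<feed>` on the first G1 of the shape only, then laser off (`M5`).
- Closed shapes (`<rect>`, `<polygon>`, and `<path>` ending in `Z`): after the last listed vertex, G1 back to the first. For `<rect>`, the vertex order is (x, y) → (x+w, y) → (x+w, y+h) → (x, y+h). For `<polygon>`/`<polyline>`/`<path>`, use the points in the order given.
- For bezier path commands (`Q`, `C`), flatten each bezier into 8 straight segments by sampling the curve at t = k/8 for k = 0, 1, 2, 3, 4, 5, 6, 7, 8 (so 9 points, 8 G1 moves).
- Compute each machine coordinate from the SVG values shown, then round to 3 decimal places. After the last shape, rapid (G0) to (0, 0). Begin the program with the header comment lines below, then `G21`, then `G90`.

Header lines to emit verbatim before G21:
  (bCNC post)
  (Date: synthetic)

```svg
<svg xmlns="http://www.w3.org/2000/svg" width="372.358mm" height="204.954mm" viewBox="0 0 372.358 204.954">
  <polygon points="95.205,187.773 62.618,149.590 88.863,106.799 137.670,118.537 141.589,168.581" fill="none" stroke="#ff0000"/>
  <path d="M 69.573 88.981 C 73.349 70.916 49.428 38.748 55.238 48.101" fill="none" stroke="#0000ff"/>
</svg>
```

(bCNC post)
(Date: synthetic)
G21
G90
G0 X95.205 Y17.181
M3 S770
G1 X62.618 Y55.364 F873
G1 X88.863 Y98.155
G1 X137.670 Y86.417
G1 X141.589 Y36.373
G1 X95.205 Y17.181
M5
G0 X69.573 Y115.973
M3 S186
G1 X69.803 Y123.300 F2773
G1 X68.109 Y131.297
G1 X65.165 Y139.313
G1 X61.643 Y146.695
G1 X58.216 Y152.792
G1 X55.558 Y156.952
G1 X54.341 Y158.523
G1 X55.238 Y156.853
M5
G0 X0.000 Y0.000

1 u = 1 mm; y_m = 204.954 − y.

[1] `<polygon>` regular polygon, #ff0000→cut S770 F873: (95.205,17.181) → (62.618,55.364) → (88.863,98.155) → (137.670,86.417) → (141.589,36.373) → (95.205,17.181) (closed)

[2] `<path>` cubic bezier, #0000ff→engrave S186 F2773: (69.573,115.973) → (69.803,123.300) → (68.109,131.297) → (65.165,139.313) → (61.643,146.695) → (58.216,152.792) → (55.558,156.952) → (54.341,158.523) → (55.238,156.853)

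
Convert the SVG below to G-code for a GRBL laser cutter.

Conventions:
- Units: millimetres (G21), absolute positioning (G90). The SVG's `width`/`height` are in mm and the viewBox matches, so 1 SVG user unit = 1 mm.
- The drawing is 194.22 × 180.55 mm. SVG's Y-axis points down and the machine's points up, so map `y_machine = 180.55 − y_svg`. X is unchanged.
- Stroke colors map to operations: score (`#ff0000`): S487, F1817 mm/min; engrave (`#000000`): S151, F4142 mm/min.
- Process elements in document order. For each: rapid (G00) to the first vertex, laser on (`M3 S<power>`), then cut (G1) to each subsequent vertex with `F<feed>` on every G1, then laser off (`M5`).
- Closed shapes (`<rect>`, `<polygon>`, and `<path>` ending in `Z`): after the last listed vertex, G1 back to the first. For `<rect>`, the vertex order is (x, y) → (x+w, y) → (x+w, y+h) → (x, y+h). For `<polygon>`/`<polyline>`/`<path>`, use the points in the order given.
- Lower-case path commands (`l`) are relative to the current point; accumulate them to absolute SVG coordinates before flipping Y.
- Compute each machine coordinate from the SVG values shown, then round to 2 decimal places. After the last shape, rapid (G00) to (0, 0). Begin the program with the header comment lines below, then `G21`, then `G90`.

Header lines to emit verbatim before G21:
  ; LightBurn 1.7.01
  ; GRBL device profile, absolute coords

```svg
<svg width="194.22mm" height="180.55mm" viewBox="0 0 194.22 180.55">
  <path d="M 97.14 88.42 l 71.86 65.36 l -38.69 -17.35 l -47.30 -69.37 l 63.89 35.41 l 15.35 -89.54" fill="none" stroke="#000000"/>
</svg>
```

; LightBurn 1.7.01
; GRBL device profile, absolute coords
G21
G90
G00 X97.14 Y92.13
M3 S151
G1 X169.00 Y26.77 F4142
G1 X130.31 Y44.12 F4142
G1 X83.01 Y113.49 F4142
G1 X146.90 Y78.08 F4142
G1 X162.25 Y167.62 F4142
M5
G00 X0.00 Y0.00

Since the viewBox matches the mm dimensions, user units are millimetres directly. The only transform is the Y-flip y_m = 180.55 − y_svg.

Shape 1 is a open polyline drawn with `<path>`. Its stroke #000000 means engrave at S151, F4142. After flipping Y the toolpath is (97.14,92.13) → (169.00,26.77) → (130.31,44.12) → (83.01,113.49) → (146.90,78.08) → (162.25,167.62).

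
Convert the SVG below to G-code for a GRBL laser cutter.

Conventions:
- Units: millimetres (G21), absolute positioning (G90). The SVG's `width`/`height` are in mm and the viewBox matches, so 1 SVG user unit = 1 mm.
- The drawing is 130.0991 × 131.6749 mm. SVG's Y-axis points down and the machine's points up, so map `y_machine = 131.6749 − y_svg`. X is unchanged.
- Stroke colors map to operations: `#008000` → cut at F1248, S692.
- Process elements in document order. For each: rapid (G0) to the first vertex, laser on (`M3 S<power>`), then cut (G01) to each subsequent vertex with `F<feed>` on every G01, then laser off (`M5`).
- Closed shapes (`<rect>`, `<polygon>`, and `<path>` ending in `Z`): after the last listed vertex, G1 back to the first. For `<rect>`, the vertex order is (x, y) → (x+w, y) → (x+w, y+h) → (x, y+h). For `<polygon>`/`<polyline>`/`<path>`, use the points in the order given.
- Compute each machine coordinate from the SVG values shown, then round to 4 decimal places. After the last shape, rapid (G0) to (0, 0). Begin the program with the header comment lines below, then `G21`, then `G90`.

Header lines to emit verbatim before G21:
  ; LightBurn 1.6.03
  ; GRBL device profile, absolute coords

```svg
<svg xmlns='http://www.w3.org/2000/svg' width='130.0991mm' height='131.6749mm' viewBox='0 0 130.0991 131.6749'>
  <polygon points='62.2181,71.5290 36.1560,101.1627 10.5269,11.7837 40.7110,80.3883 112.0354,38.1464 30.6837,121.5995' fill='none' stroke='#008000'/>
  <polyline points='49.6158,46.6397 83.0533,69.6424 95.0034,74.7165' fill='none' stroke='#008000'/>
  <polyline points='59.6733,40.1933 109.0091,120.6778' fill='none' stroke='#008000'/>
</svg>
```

viewBox `0 0 130.0991 131.6749` with mm width/height → 1 unit = 1 mm. Flip: y_m = 131.6749 − y_svg.

**Shape 1** — `<polygon>` closed polygon, stroke `#008000` → cut (S692, F1248). Machine vertices: (62.2181,60.1459) → (36.1560,30.5122) → (10.5269,119.8912) → (40.7110,51.2866) → (112.0354,93.5285) → (30.6837,10.0754) → (62.2181,60.1459). Closed: final G1 returns to the first vertex.

**Shape 2** — `<polyline>` open polyline, stroke `#008000` → cut (S692, F1248). Machine vertices: (49.6158,85.0352) → (83.0533,62.0325) → (95.0034,56.9584). Open path.

**Shape 3** — `<polyline>` line segment, stroke `#008000` → cut (S692, F1248). Machine vertices: (59.6733,91.4816) → (109.0091,10.9971). Open path.

; LightBurn 1.6.03
; GRBL device profile, absolute coords
G21
G90
G0 X62.2181 Y60.1459
M3 S692
G01 X36.1560 Y30.5122 F1248
G01 X10.5269 Y119.8912 F1248
G01 X40.7110 Y51.2866 F1248
G01 X112.0354 Y93.5285 F1248
G01 X30.6837 Y10.0754 F1248
G01 X62.2181 Y60.1459 F1248
M5
G0 X49.6158 Y85.0352
M3 S692
G01 X83.0533 Y62.0325 F1248
G01 X95.0034 Y56.9584 F1248
M5
G0 X59.6733 Y91.4816
M3 S692
G01 X109.0091 Y10.9971 F1248
M5
G0 X0.0000 Y0.0000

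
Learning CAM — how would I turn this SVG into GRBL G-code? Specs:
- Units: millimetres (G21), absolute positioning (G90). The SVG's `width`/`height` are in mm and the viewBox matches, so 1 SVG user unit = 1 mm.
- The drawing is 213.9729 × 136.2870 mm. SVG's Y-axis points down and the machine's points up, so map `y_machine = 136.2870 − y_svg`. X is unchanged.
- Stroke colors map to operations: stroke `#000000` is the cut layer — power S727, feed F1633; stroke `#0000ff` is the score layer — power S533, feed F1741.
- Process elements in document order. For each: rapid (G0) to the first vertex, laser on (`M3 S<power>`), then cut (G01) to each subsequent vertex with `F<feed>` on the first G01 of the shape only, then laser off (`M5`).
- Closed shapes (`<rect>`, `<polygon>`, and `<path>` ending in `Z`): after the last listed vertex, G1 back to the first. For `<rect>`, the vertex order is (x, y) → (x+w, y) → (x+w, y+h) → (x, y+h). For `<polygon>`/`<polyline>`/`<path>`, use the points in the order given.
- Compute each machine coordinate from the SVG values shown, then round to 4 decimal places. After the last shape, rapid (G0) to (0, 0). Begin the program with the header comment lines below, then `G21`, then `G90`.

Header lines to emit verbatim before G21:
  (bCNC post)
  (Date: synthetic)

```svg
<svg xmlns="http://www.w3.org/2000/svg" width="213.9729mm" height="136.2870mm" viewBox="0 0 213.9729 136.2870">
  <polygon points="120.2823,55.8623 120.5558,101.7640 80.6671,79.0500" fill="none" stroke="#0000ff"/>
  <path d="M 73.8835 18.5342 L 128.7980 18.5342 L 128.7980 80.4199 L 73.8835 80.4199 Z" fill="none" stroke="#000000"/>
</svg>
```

(bCNC post)
(Date: synthetic)
G21
G90
G0 X120.2823 Y80.4247
M3 S533
G01 X120.5558 Y34.5230 F1741
G01 X80.6671 Y57.2370
G01 X120.2823 Y80.4247
M5
G0 X73.8835 Y117.7528
M3 S727
G01 X128.7980 Y117.7528 F1633
G01 X128.7980 Y55.8671
G01 X73.8835 Y55.8671
G01 X73.8835 Y117.7528
M5
G0 X0.0000 Y0.0000

Since the viewBox matches the mm dimensions, user units are millimetres directly. The only transform is the Y-flip y_m = 136.2870 − y_svg.

Shape 1 is a regular polygon drawn with `<polygon>`. Its stroke #0000ff means score at S533, F1741. After flipping Y the toolpath is (120.2823,80.4247) → (120.5558,34.5230) → (80.6671,57.2370) → (120.2823,80.4247), returning to the start.

Shape 2 is a rectangle drawn with `<path>`. Its stroke #000000 means cut at S727, F1633. After flipping Y the toolpath is (73.8835,117.7528) → (128.7980,117.7528) → (128.7980,55.8671) → (73.8835,55.8671) → (73.8835,117.7528), returning to the start.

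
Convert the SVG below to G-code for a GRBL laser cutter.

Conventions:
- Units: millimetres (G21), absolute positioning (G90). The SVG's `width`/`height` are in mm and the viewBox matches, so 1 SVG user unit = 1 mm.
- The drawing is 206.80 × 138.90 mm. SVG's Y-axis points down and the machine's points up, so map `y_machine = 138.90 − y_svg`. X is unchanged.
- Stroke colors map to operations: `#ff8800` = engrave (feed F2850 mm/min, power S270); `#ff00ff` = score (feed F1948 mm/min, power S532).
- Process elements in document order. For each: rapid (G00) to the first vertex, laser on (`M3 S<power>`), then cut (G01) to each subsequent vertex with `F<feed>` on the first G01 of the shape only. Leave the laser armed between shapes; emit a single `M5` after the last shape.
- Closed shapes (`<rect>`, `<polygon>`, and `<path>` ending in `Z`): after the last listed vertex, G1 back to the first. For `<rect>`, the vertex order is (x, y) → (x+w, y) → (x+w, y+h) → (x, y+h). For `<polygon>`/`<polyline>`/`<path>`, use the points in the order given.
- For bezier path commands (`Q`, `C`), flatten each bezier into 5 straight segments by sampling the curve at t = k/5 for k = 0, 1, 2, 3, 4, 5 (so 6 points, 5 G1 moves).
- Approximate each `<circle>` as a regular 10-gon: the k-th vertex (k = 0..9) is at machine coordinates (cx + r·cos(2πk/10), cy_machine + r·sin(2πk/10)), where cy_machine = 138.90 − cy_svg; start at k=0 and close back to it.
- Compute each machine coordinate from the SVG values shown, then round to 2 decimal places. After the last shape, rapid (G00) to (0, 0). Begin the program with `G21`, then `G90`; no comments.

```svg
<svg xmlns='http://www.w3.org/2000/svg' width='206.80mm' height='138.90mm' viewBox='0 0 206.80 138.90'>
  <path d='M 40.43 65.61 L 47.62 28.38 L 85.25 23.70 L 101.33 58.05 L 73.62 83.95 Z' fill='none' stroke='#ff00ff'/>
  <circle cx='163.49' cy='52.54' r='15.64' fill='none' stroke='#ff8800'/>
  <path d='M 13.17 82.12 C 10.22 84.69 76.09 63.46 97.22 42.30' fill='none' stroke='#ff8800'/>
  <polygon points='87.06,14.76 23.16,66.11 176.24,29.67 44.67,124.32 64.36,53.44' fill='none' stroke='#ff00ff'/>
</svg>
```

G21
G90
G00 X40.43 Y73.29
M3 S532
G01 X47.62 Y110.52 F1948
G01 X85.25 Y115.20
G01 X101.33 Y80.85
G01 X73.62 Y54.95
G01 X40.43 Y73.29
G00 X179.13 Y86.36
M3 S270
G01 X176.14 Y95.55 F2850
G01 X168.32 Y101.23
G01 X158.66 Y101.23
G01 X150.84 Y95.55
G01 X147.85 Y86.36
G01 X150.84 Y77.17
G01 X158.66 Y71.49
G01 X168.32 Y71.49
G01 X176.14 Y77.17
G01 X179.13 Y86.36
G00 X13.17 Y56.78
M3 S270
G01 X18.75 Y57.90 F2850
G01 X35.40 Y63.59
G01 X57.66 Y72.70
G01 X80.08 Y84.09
G01 X97.22 Y96.60
G00 X87.06 Y124.14
M3 S532
G01 X23.16 Y72.79 F1948
G01 X176.24 Y109.23
G01 X44.67 Y14.58
G01 X64.36 Y85.46
G01 X87.06 Y124.14
M5
G00 X0.00 Y0.00

1 u = 1 mm; y_m = 138.90 − y.

[1] `<path>` regular polygon, #ff00ff→score S532 F1948: (40.43,73.29) → (47.62,110.52) → (85.25,115.20) → (101.33,80.85) → (73.62,54.95) → (40.43,73.29) (closed)

[2] `<circle>` circle, #ff8800→engrave S270 F2850: (179.13,86.36) → (176.14,95.55) → (168.32,101.23) → (158.66,101.23) → (150.84,95.55) → (147.85,86.36) → (150.84,77.17) → (158.66,71.49) → (168.32,71.49) → (176.14,77.17) → (179.13,86.36) (closed)

[3] `<path>` cubic bezier, #ff8800→engrave S270 F2850: (13.17,56.78) → (18.75,57.90) → (35.40,63.59) → (57.66,72.70) → (80.08,84.09) → (97.22,96.60)

[4] `<polygon>` closed polygon, #ff00ff→score S532 F1948: (87.06,124.14) → (23.16,72.79) → (176.24,109.23) → (44.67,14.58) → (64.36,85.46) → (87.06,124.14) (closed)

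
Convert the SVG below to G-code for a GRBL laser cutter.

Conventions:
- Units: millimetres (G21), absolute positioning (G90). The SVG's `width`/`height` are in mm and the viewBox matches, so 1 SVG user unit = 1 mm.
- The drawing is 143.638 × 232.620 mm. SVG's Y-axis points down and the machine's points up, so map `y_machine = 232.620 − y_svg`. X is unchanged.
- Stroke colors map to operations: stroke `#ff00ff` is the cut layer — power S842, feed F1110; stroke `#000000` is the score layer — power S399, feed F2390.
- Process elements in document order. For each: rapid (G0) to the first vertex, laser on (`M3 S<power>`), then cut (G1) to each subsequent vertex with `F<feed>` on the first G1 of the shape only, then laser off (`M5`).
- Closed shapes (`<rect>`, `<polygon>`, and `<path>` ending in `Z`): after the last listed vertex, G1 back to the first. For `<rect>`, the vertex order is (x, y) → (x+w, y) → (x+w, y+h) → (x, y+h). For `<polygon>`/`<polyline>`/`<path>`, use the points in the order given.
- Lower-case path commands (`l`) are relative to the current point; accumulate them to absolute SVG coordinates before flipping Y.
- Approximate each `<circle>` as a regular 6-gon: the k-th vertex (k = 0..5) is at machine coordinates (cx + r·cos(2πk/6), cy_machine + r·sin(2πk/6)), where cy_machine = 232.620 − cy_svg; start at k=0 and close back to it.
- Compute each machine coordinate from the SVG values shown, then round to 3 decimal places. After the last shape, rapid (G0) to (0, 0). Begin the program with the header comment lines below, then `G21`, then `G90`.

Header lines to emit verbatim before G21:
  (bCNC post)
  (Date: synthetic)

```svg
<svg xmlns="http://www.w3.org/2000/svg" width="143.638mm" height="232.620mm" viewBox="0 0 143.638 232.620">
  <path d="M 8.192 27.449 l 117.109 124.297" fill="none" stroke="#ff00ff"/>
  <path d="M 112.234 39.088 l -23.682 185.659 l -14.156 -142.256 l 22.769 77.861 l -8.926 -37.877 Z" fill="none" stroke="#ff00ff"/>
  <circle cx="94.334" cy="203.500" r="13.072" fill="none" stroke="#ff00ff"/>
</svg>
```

Since the viewBox matches the mm dimensions, user units are millimetres directly. The only transform is the Y-flip y_m = 232.620 − y_svg.

Shape 1 is a line segment drawn with `<path>`. Its stroke #ff00ff means cut at S842, F1110. After flipping Y the toolpath is (8.192,205.171) → (125.301,80.874).

Shape 2 is a closed polygon drawn with `<path>`. Its stroke #ff00ff means cut at S842, F1110. After flipping Y the toolpath is (112.234,193.532) → (88.552,7.873) → (74.396,150.129) → (97.165,72.268) → (88.239,110.145) → (112.234,193.532), returning to the start.

Shape 3 is a circle drawn with `<circle>`. Its stroke #ff00ff means cut at S842, F1110. After flipping Y the toolpath is (107.406,29.120) → (100.870,40.441) → (87.798,40.441) → (81.262,29.120) → (87.798,17.799) → (100.870,17.799) → (107.406,29.120), returning to the start.

(bCNC post)
(Date: synthetic)
G21
G90
G0 X8.192 Y205.171
M3 S842
G1 X125.301 Y80.874 F1110
M5
G0 X112.234 Y193.532
M3 S842
G1 X88.552 Y7.873 F1110
G1 X74.396 Y150.129
G1 X97.165 Y72.268
G1 X88.239 Y110.145
G1 X112.234 Y193.532
M5
G0 X107.406 Y29.120
M3 S842
G1 X100.870 Y40.441 F1110
G1 X87.798 Y40.441
G1 X81.262 Y29.120
G1 X87.798 Y17.799
G1 X100.870 Y17.799
G1 X107.406 Y29.120
M5
G0 X0.000 Y0.000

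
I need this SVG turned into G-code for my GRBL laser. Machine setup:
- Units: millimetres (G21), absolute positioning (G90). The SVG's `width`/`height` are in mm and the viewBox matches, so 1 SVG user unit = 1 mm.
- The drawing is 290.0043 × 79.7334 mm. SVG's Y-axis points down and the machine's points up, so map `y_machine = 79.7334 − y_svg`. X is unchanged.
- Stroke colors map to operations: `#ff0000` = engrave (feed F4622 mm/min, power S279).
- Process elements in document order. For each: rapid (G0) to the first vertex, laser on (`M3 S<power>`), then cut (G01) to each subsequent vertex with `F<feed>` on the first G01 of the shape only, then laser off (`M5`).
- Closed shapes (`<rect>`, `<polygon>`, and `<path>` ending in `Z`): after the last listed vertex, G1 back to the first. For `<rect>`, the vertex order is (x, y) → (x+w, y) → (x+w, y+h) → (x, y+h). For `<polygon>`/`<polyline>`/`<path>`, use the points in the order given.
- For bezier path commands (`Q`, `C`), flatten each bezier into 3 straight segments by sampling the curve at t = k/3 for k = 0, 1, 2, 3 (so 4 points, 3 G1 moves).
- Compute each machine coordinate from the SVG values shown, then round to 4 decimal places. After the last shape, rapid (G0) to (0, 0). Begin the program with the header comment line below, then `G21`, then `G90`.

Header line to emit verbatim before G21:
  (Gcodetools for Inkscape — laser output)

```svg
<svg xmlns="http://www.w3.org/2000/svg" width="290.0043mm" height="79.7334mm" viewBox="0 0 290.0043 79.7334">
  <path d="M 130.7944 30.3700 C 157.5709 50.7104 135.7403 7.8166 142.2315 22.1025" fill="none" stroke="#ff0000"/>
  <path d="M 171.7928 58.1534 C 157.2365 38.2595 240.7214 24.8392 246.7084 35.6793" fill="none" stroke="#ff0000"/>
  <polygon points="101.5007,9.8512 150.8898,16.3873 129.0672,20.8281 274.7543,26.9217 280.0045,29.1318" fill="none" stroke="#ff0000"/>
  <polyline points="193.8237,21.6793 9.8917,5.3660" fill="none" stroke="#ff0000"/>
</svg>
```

(Gcodetools for Inkscape — laser output)
G21
G90
G0 X130.7944 Y49.3634
M3 S279
G01 X144.2178 Y45.6413 F4622
G01 X142.3317 Y57.3167
G01 X142.2315 Y57.6309
M5
G0 X171.7928 Y21.5800
M3 S279
G01 X183.4155 Y38.6573 F4622
G01 X221.3902 Y47.4662
G01 X246.7084 Y44.0541
M5
G0 X101.5007 Y69.8822
M3 S279
G01 X150.8898 Y63.3461 F4622
G01 X129.0672 Y58.9053
G01 X274.7543 Y52.8117
G01 X280.0045 Y50.6016
G01 X101.5007 Y69.8822
M5
G0 X193.8237 Y58.0541
M3 S279
G01 X9.8917 Y74.3674 F4622
M5
G0 X0.0000 Y0.0000

1 u = 1 mm; y_m = 79.7334 − y.

[1] `<path>` cubic bezier, #ff0000→engrave S279 F4622: (130.7944,49.3634) → (144.2178,45.6413) → (142.3317,57.3167) → (142.2315,57.6309)

[2] `<path>` cubic bezier, #ff0000→engrave S279 F4622: (171.7928,21.5800) → (183.4155,38.6573) → (221.3902,47.4662) → (246.7084,44.0541)

[3] `<polygon>` closed polygon, #ff0000→engrave S279 F4622: (101.5007,69.8822) → (150.8898,63.3461) → (129.0672,58.9053) → (274.7543,52.8117) → (280.0045,50.6016) → (101.5007,69.8822) (closed)

[4] `<polyline>` line segment, #ff0000→engrave S279 F4622: (193.8237,58.0541) → (9.8917,74.3674)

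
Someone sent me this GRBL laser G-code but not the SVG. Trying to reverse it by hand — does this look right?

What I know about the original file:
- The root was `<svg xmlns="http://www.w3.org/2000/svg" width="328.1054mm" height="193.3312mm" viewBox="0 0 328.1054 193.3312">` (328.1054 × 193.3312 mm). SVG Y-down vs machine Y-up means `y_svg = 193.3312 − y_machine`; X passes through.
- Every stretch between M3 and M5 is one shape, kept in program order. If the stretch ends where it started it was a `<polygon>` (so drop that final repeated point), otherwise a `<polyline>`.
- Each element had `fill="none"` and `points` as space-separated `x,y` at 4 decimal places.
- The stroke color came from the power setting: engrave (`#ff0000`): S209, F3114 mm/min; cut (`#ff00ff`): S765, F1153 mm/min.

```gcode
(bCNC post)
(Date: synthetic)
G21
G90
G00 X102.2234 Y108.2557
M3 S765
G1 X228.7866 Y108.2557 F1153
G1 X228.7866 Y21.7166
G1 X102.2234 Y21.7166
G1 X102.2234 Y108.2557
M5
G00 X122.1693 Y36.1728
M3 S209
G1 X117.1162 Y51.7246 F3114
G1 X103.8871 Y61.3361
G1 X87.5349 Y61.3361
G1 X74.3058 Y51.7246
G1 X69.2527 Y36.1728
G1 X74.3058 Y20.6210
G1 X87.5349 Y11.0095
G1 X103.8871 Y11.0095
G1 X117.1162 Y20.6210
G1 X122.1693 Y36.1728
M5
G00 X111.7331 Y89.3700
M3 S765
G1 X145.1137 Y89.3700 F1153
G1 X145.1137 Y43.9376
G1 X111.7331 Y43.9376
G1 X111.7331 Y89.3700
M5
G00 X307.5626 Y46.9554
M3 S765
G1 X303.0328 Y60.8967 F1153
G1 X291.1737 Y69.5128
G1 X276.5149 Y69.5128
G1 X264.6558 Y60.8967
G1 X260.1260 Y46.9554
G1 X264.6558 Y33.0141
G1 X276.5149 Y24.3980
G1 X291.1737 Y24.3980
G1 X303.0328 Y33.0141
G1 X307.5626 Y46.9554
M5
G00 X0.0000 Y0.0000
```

Each laser-on run becomes one SVG element. Flip Y back into SVG space with y_svg = 193.3312 − y_machine.

Run 1: power S765 maps to stroke `#ff00ff` (cut). The run returns to its start, so emit a `<polygon>` with points (Y-flipped): 102.2234,85.0755 228.7866,85.0755 228.7866,171.6146 102.2234,171.6146.

Run 2: power S209 maps to stroke `#ff0000` (engrave). The run returns to its start, so emit a `<polygon>` with points (Y-flipped): 122.1693,157.1584 117.1162,141.6066 103.8871,131.9951 87.5349,131.9951 74.3058,141.6066 69.2527,157.1584 74.3058,172.7102 87.5349,182.3217 103.8871,182.3217 117.1162,172.7102.

Run 3: the run's S765 means `#ff00ff` (cut). The run returns to its start, so emit a `<polygon>` with points (Y-flipped): 111.7331,103.9612 145.1137,103.9612 145.1137,149.3936 111.7331,149.3936.

Run 4: the run's S765 means `#ff00ff` (cut). The run returns to its start, so emit a `<polygon>` with points (Y-flipped): 307.5626,146.3758 303.0328,132.4345 291.1737,123.8184 276.5149,123.8184 264.6558,132.4345 260.1260,146.3758 264.6558,160.3171 276.5149,168.9332 291.1737,168.9332 303.0328,160.3171.

<svg xmlns="http://www.w3.org/2000/svg" width="328.1054mm" height="193.3312mm" viewBox="0 0 328.1054 193.3312">
  <polygon points="102.2234,85.0755 228.7866,85.0755 228.7866,171.6146 102.2234,171.6146" fill="none" stroke="#ff00ff"/>
  <polygon points="122.1693,157.1584 117.1162,141.6066 103.8871,131.9951 87.5349,131.9951 74.3058,141.6066 69.2527,157.1584 74.3058,172.7102 87.5349,182.3217 103.8871,182.3217 117.1162,172.7102" fill="none" stroke="#ff0000"/>
  <polygon points="111.7331,103.9612 145.1137,103.9612 145.1137,149.3936 111.7331,149.3936" fill="none" stroke="#ff00ff"/>
  <polygon points="307.5626,146.3758 303.0328,132.4345 291.1737,123.8184 276.5149,123.8184 264.6558,132.4345 260.1260,146.3758 264.6558,160.3171 276.5149,168.9332 291.1737,168.9332 303.0328,160.3171" fill="none" stroke="#ff00ff"/>
</svg>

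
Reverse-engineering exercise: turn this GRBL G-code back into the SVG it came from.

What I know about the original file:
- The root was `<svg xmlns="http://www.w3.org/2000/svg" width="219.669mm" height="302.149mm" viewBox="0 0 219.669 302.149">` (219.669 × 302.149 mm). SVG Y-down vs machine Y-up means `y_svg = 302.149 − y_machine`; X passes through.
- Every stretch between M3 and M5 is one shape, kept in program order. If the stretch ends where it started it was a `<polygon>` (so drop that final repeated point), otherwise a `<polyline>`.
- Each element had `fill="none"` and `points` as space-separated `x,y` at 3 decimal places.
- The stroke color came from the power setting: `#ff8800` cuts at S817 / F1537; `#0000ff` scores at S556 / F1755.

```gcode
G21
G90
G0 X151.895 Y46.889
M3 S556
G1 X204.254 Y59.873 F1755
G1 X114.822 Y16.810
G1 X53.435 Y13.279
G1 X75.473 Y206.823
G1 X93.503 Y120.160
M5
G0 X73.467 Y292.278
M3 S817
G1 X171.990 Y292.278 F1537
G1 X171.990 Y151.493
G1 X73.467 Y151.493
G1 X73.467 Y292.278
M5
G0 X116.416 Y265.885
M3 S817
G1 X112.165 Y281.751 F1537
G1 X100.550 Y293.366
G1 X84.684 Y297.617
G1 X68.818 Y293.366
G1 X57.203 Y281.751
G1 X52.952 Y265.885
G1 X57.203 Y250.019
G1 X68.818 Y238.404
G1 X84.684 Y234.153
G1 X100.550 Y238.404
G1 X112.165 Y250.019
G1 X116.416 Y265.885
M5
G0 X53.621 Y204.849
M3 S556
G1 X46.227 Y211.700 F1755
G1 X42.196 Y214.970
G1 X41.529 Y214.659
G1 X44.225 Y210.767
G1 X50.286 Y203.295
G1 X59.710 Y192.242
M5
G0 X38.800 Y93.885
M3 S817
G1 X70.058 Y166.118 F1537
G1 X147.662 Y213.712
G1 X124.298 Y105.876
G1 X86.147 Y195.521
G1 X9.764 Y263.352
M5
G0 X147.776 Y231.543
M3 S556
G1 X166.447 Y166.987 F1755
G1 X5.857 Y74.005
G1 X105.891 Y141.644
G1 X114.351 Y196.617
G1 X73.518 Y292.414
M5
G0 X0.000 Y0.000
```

y_svg = 302.149 − y_m.

[1] S556→`#0000ff` (score); open run; points: 151.895,255.260 204.254,242.276 114.822,285.339 53.435,288.870 75.473,95.326 93.503,181.989

[2] S817→`#ff8800` (cut); closed run; points: 73.467,9.871 171.990,9.871 171.990,150.656 73.467,150.656

[3] S817→`#ff8800` (cut); closed run; points: 116.416,36.264 112.165,20.398 100.550,8.783 84.684,4.532 68.818,8.783 57.203,20.398 52.952,36.264 57.203,52.130 68.818,63.745 84.684,67.996 100.550,63.745 112.165,52.130

[4] S556→`#0000ff` (score); open run; points: 53.621,97.300 46.227,90.449 42.196,87.179 41.529,87.490 44.225,91.382 50.286,98.854 59.710,109.907

[5] S817→`#ff8800` (cut); open run; points: 38.800,208.264 70.058,136.031 147.662,88.437 124.298,196.273 86.147,106.628 9.764,38.797

[6] S556→`#0000ff` (score); open run; points: 147.776,70.606 166.447,135.162 5.857,228.144 105.891,160.505 114.351,105.532 73.518,9.735

<svg xmlns="http://www.w3.org/2000/svg" width="219.669mm" height="302.149mm" viewBox="0 0 219.669 302.149">
  <polyline points="151.895,255.260 204.254,242.276 114.822,285.339 53.435,288.870 75.473,95.326 93.503,181.989" fill="none" stroke="#0000ff"/>
  <polygon points="73.467,9.871 171.990,9.871 171.990,150.656 73.467,150.656" fill="none" stroke="#ff8800"/>
  <polygon points="116.416,36.264 112.165,20.398 100.550,8.783 84.684,4.532 68.818,8.783 57.203,20.398 52.952,36.264 57.203,52.130 68.818,63.745 84.684,67.996 100.550,63.745 112.165,52.130" fill="none" stroke="#ff8800"/>
  <polyline points="53.621,97.300 46.227,90.449 42.196,87.179 41.529,87.490 44.225,91.382 50.286,98.854 59.710,109.907" fill="none" stroke="#0000ff"/>
  <polyline points="38.800,208.264 70.058,136.031 147.662,88.437 124.298,196.273 86.147,106.628 9.764,38.797" fill="none" stroke="#ff8800"/>
  <polyline points="147.776,70.606 166.447,135.162 5.857,228.144 105.891,160.505 114.351,105.532 73.518,9.735" fill="none" stroke="#0000ff"/>
</svg>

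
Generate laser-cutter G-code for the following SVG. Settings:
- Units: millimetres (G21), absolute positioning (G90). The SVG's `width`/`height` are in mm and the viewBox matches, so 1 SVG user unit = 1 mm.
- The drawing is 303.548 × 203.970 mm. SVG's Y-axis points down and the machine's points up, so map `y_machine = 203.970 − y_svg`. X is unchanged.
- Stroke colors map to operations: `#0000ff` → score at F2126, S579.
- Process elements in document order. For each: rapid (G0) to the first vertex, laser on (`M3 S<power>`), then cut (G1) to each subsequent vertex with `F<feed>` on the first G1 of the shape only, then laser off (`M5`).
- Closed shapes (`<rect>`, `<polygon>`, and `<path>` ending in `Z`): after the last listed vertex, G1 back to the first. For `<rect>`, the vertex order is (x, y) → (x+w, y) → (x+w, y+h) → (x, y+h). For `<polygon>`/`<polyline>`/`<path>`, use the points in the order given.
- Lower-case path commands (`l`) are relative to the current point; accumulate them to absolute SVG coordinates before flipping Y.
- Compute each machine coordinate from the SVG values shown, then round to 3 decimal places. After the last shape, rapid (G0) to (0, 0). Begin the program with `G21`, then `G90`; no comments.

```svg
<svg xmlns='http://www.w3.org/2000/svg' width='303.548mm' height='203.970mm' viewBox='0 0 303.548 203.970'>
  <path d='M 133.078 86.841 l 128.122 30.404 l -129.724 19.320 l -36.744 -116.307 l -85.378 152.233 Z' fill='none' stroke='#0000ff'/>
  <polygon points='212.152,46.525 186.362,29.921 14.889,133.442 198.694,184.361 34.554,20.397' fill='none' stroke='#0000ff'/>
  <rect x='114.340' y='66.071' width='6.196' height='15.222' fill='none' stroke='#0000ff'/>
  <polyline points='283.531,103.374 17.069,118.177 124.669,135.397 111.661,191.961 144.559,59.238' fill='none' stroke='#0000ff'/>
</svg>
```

G21
G90
G0 X133.078 Y117.129
M3 S579
G1 X261.200 Y86.725 F2126
G1 X131.476 Y67.405
G1 X94.732 Y183.712
G1 X9.354 Y31.479
G1 X133.078 Y117.129
M5
G0 X212.152 Y157.445
M3 S579
G1 X186.362 Y174.049 F2126
G1 X14.889 Y70.528
G1 X198.694 Y19.609
G1 X34.554 Y183.573
G1 X212.152 Y157.445
M5
G0 X114.340 Y137.899
M3 S579
G1 X120.536 Y137.899 F2126
G1 X120.536 Y122.677
G1 X114.340 Y122.677
G1 X114.340 Y137.899
M5
G0 X283.531 Y100.596
M3 S579
G1 X17.069 Y85.793 F2126
G1 X124.669 Y68.573
G1 X111.661 Y12.009
G1 X144.559 Y144.732
M5
G0 X0.000 Y0.000

1 u = 1 mm; y_m = 203.970 − y.

[1] `<path>` closed polygon, #0000ff→score S579 F2126: (133.078,117.129) → (261.200,86.725) → (131.476,67.405) → (94.732,183.712) → (9.354,31.479) → (133.078,117.129) (closed)

[2] `<polygon>` closed polygon, #0000ff→score S579 F2126: (212.152,157.445) → (186.362,174.049) → (14.889,70.528) → (198.694,19.609) → (34.554,183.573) → (212.152,157.445) (closed)

[3] `<rect>` rectangle, #0000ff→score S579 F2126: (114.340,137.899) → (120.536,137.899) → (120.536,122.677) → (114.340,122.677) → (114.340,137.899) (closed)

[4] `<polyline>` open polyline, #0000ff→score S579 F2126: (283.531,100.596) → (17.069,85.793) → (124.669,68.573) → (111.661,12.009) → (144.559,144.732)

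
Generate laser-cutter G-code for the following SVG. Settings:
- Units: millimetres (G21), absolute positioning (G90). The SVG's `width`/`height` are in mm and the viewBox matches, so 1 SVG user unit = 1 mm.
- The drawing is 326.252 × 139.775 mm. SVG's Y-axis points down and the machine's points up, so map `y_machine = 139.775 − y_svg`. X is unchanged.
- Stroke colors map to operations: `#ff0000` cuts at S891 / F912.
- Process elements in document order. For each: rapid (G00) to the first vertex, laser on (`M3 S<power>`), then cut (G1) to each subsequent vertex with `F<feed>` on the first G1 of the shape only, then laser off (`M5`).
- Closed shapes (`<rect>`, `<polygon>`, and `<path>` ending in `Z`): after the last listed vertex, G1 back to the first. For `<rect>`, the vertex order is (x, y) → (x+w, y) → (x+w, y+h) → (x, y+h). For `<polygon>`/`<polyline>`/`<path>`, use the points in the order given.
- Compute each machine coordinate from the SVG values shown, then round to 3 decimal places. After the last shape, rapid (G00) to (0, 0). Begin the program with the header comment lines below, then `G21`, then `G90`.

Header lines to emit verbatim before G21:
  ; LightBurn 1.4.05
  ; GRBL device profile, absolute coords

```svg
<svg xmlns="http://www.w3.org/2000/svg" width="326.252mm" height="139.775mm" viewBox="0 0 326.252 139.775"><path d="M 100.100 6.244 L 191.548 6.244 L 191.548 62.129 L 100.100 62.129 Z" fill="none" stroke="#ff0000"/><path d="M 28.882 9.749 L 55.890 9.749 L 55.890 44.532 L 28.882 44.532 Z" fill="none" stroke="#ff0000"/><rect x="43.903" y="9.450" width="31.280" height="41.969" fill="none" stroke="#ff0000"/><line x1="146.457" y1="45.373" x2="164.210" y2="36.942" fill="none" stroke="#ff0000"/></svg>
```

1 u = 1 mm; y_m = 139.775 − y.

[1] `<path>` rectangle, #ff0000→cut S891 F912: (100.100,133.531) → (191.548,133.531) → (191.548,77.646) → (100.100,77.646) → (100.100,133.531) (closed)

[2] `<path>` rectangle, #ff0000→cut S891 F912: (28.882,130.026) → (55.890,130.026) → (55.890,95.243) → (28.882,95.243) → (28.882,130.026) (closed)

[3] `<rect>` rectangle, #ff0000→cut S891 F912: (43.903,130.325) → (75.183,130.325) → (75.183,88.356) → (43.903,88.356) → (43.903,130.325) (closed)

[4] `<line>` line segment, #ff0000→cut S891 F912: (146.457,94.402) → (164.210,102.833)

; LightBurn 1.4.05
; GRBL device profile, absolute coords
G21
G90
G00 X100.100 Y133.531
M3 S891
G1 X191.548 Y133.531 F912
G1 X191.548 Y77.646
G1 X100.100 Y77.646
G1 X100.100 Y133.531
M5
G00 X28.882 Y130.026
M3 S891
G1 X55.890 Y130.026 F912
G1 X55.890 Y95.243
G1 X28.882 Y95.243
G1 X28.882 Y130.026
M5
G00 X43.903 Y130.325
M3 S891
G1 X75.183 Y130.325 F912
G1 X75.183 Y88.356
G1 X43.903 Y88.356
G1 X43.903 Y130.325
M5
G00 X146.457 Y94.402
M3 S891
G1 X164.210 Y102.833 F912
M5
G00 X0.000 Y0.000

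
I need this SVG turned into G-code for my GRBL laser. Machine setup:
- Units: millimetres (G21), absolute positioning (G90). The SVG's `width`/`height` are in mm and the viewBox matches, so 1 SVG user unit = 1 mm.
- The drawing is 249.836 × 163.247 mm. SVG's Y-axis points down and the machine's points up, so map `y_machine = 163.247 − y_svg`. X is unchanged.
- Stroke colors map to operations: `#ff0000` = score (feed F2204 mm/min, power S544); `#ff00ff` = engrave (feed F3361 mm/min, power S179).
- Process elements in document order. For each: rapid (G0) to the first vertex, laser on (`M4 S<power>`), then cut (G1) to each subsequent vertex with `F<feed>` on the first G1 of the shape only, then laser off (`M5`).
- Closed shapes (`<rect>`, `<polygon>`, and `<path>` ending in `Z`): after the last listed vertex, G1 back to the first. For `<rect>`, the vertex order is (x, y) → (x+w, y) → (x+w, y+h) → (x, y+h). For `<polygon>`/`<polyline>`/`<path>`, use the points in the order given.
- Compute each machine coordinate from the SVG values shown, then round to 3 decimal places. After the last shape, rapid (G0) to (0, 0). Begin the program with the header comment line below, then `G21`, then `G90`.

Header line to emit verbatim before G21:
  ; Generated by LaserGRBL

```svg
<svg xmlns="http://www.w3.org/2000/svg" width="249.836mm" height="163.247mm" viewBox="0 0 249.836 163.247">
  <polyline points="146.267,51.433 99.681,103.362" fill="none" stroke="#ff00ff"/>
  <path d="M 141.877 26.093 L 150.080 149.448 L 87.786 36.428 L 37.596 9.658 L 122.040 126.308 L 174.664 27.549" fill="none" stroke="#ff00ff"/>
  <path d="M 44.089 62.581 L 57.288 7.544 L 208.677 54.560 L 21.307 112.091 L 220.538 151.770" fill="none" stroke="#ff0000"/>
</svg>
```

viewBox `0 0 249.836 163.247` with mm width/height → 1 unit = 1 mm. Flip: y_m = 163.247 − y_svg.

**Shape 1** — `<polyline>` line segment, stroke `#ff00ff` → engrave (S179, F3361). Machine vertices: (146.267,111.814) → (99.681,59.885). Open path.

**Shape 2** — `<path>` open polyline, stroke `#ff00ff` → engrave (S179, F3361). Machine vertices: (141.877,137.154) → (150.080,13.799) → (87.786,126.819) → (37.596,153.589) → (122.040,36.939) → (174.664,135.698). Open path.

**Shape 3** — `<path>` open polyline, stroke `#ff0000` → score (S544, F2204). Machine vertices: (44.089,100.666) → (57.288,155.703) → (208.677,108.687) → (21.307,51.156) → (220.538,11.477). Open path.

; Generated by LaserGRBL
G21
G90
G0 X146.267 Y111.814
M4 S179
G1 X99.681 Y59.885 F3361
M5
G0 X141.877 Y137.154
M4 S179
G1 X150.080 Y13.799 F3361
G1 X87.786 Y126.819
G1 X37.596 Y153.589
G1 X122.040 Y36.939
G1 X174.664 Y135.698
M5
G0 X44.089 Y100.666
M4 S544
G1 X57.288 Y155.703 F2204
G1 X208.677 Y108.687
G1 X21.307 Y51.156
G1 X220.538 Y11.477
M5
G0 X0.000 Y0.000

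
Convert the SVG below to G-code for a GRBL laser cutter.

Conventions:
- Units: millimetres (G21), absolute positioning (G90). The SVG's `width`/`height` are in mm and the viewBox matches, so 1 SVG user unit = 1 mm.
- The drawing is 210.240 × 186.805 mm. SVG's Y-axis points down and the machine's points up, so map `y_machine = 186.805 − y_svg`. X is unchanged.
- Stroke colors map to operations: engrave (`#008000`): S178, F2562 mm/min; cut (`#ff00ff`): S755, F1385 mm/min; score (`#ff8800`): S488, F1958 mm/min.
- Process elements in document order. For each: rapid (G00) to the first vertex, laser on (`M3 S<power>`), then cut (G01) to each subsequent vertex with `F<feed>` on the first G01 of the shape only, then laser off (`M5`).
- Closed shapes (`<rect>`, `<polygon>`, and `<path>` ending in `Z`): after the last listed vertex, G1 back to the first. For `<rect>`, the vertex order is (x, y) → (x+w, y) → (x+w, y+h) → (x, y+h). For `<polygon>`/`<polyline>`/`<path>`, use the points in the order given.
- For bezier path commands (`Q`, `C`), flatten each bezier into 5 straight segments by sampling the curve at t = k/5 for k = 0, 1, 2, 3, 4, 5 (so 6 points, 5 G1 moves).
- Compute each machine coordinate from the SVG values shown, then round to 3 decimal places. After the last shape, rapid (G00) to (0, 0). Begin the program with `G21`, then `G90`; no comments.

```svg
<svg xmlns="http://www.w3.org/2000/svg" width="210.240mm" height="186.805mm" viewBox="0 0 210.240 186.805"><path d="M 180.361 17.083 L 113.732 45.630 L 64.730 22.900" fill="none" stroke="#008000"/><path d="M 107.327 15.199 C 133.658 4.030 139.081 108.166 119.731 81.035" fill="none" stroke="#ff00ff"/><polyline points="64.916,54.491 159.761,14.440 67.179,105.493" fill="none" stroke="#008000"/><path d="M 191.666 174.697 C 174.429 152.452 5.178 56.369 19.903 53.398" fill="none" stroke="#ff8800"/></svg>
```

G21
G90
G00 X180.361 Y169.722
M3 S178
G01 X113.732 Y141.175 F2562
G01 X64.730 Y163.905
M5
G00 X107.327 Y171.606
M3 S755
G01 X120.586 Y166.443 F1385
G01 X128.641 Y145.443
G01 X131.307 Y120.440
G01 X128.399 Y103.271
G01 X119.731 Y105.770
M5
G00 X64.916 Y132.314
M3 S178
G01 X159.761 Y172.365 F2562
G01 X67.179 Y81.312
M5
G00 X191.666 Y12.108
M3 S488
G01 X165.770 Y32.980 F1958
G01 X119.518 Y63.559
G01 X69.038 Y95.833
G01 X30.457 Y121.787
G01 X19.903 Y133.407
M5
G00 X0.000 Y0.000

Since the viewBox matches the mm dimensions, user units are millimetres directly. The only transform is the Y-flip y_m = 186.805 − y_svg.

Shape 1 is a open polyline drawn with `<path>`. Its stroke #008000 means engrave at S178, F2562. After flipping Y the toolpath is (180.361,169.722) → (113.732,141.175) → (64.730,163.905).

Shape 2 is a cubic bezier drawn with `<path>`. Its stroke #ff00ff means cut at S755, F1385. After flipping Y the toolpath is (107.327,171.606) → (120.586,166.443) → (128.641,145.443) → (131.307,120.440) → (128.399,103.271) → (119.731,105.770).

Shape 3 is a open polyline drawn with `<polyline>`. Its stroke #008000 means engrave at S178, F2562. After flipping Y the toolpath is (64.916,132.314) → (159.761,172.365) → (67.179,81.312).

Shape 4 is a cubic bezier drawn with `<path>`. Its stroke #ff8800 means score at S488, F1958. After flipping Y the toolpath is (191.666,12.108) → (165.770,32.980) → (119.518,63.559) → (69.038,95.833) → (30.457,121.787) → (19.903,133.407).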